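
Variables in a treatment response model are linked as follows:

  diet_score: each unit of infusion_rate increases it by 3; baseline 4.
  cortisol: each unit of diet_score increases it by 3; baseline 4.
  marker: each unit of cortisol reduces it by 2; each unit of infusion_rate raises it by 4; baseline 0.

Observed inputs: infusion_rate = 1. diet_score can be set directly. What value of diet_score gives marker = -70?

diet_score = 11

Intervening on diet_score fixes its value directly, overriding its dependence on infusion_rate.
Substituting into the marker equation gives marker = -6*diet_score - 4.
Solve -6*diet_score - 4 = -70: diet_score = (-70 + 4) / -6 = 11.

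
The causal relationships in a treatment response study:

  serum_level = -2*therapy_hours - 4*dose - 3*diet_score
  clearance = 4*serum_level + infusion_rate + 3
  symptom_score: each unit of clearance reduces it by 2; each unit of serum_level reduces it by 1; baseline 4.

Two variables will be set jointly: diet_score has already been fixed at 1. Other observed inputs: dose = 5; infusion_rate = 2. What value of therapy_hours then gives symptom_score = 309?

therapy_hours = 6

With diet_score held at 1:
Substituting into the serum_level equation gives serum_level = -2*therapy_hours - 23.
clearance becomes -8*therapy_hours - 87.
This gives symptom_score = 18*therapy_hours + 201.
Solve 18*therapy_hours + 201 = 309: therapy_hours = (309 - 201) / 18 = 6.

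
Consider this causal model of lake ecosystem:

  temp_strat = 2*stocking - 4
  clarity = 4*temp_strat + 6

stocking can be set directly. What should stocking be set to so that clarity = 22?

Substituting into the clarity equation gives clarity = 8*stocking - 10.
Solve 8*stocking - 10 = 22: stocking = (22 + 10) / 8 = 4.

stocking = 4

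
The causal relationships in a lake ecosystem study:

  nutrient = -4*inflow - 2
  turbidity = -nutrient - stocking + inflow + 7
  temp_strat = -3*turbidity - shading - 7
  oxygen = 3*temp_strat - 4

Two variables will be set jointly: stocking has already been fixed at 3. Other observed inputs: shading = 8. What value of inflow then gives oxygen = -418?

With stocking held at 3:
Substituting into the turbidity equation gives turbidity = 5*inflow + 6.
Substituting into the temp_strat equation gives temp_strat = -15*inflow - 33.
So oxygen = -45*inflow - 103.
Solve -45*inflow - 103 = -418: inflow = (-418 + 103) / -45 = 7.

inflow = 7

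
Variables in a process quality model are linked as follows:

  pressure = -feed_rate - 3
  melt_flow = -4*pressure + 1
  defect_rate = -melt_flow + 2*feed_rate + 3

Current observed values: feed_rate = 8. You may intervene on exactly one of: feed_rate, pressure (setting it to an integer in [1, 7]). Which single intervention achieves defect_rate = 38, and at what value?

set pressure = 5

Intervening on feed_rate: defect_rate = -2*feed_rate - 10. Reaching 38 requires feed_rate = -24, outside [1, 7].
Intervening on pressure: with other inputs at their observed values, defect_rate = 4*pressure + 18. Solving for 38 gives pressure = 5, within [1, 7].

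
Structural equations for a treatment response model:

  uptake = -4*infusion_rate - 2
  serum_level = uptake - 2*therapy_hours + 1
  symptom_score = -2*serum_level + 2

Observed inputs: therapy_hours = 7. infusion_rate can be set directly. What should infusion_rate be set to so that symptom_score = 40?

infusion_rate = 1

Substituting into the serum_level equation gives serum_level = -4*infusion_rate - 15.
Substituting into the symptom_score equation gives symptom_score = 8*infusion_rate + 32.
Solve 8*infusion_rate + 32 = 40: infusion_rate = (40 - 32) / 8 = 1.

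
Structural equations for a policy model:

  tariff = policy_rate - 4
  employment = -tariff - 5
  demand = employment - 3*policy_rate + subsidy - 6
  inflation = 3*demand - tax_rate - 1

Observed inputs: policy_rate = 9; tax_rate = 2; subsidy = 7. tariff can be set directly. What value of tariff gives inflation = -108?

tariff = 4

Intervening on tariff fixes its value directly, overriding its dependence on policy_rate.
Substituting into the demand equation gives demand = -tariff - 31.
inflation becomes -3*tariff - 96.
Solve -3*tariff - 96 = -108: tariff = (-108 + 96) / -3 = 4.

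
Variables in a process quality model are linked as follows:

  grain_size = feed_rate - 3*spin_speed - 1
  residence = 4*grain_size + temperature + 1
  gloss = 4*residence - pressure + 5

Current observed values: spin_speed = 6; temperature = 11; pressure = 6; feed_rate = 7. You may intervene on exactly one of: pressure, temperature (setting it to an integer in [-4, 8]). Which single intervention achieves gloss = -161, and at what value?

set temperature = 7

Intervening on pressure: gloss = -pressure - 139. Reaching -161 requires pressure = 22, outside [-4, 8].
Intervening on temperature: with other inputs at their observed values, gloss = 4*temperature - 189. Solving for -161 gives temperature = 7, within [-4, 8].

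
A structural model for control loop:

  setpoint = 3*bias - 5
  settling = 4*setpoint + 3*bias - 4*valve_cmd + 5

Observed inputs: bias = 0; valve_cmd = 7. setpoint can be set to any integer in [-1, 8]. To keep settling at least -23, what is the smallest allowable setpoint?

Intervening on setpoint fixes its value directly, overriding its dependence on bias.
Substituting into the settling equation gives settling = 4*setpoint - 23.
Require 4*setpoint - 23 ≥ -23, so setpoint ≥ 0.
The smallest integer in [-1, 8] satisfying this is 0.

setpoint = 0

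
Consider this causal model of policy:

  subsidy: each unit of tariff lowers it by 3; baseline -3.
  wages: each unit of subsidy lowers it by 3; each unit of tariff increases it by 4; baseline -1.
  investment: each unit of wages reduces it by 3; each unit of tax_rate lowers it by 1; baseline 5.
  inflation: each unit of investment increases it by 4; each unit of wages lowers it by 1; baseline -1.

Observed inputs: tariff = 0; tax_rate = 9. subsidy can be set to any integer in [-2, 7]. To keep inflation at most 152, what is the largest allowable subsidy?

subsidy = 4

Intervening on subsidy fixes its value directly, overriding its dependence on tariff.
Substituting into the wages equation gives wages = -3*subsidy - 1.
Substituting into the investment equation gives investment = 9*subsidy - 1.
So inflation = 39*subsidy - 4.
Require 39*subsidy - 4 ≤ 152, so subsidy ≤ 4.
The largest integer in [-2, 7] satisfying this is 4.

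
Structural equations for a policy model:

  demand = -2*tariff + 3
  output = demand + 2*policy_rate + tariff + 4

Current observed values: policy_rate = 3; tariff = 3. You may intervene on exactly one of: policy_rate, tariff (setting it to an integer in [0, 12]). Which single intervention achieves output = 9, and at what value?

Intervening on policy_rate: output = 2*policy_rate + 4. Reaching 9 requires policy_rate = 5/2, not an integer.
Intervening on tariff: with other inputs at their observed values, output = -tariff + 13. Solving for 9 gives tariff = 4, within [0, 12].

set tariff = 4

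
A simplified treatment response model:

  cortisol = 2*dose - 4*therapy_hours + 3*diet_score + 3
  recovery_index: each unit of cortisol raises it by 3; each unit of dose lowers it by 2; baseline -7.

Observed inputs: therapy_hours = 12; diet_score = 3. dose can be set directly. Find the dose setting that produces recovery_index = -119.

dose = -1

Substituting into the cortisol equation gives cortisol = 2*dose - 36.
Substituting into the recovery_index equation gives recovery_index = 4*dose - 115.
Solve 4*dose - 115 = -119: dose = (-119 + 115) / 4 = -1.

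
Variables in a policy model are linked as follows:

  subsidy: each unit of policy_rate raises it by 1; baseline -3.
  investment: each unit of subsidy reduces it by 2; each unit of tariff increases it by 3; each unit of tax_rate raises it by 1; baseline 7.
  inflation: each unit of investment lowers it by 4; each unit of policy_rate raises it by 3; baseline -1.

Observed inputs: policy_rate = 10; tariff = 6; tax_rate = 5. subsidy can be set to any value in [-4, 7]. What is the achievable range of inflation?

Intervening on subsidy fixes its value directly, overriding its dependence on policy_rate.
Substituting into the investment equation gives investment = -2*subsidy + 30.
So inflation = 8*subsidy - 91.
Linear in subsidy, so extremes are at the endpoints: subsidy = -4 gives inflation = -123; subsidy = 7 gives inflation = -35.

-123 to -35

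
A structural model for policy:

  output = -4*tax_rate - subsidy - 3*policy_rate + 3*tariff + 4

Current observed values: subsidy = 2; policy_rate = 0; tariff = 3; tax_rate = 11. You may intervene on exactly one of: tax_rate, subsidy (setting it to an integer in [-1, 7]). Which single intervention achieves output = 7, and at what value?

set tax_rate = 1

Intervening on tax_rate: with other inputs at their observed values, output = -4*tax_rate + 11. Solving for 7 gives tax_rate = 1, within [-1, 7].
Intervening on subsidy: output = -subsidy - 31. Reaching 7 requires subsidy = -38, outside [-1, 7].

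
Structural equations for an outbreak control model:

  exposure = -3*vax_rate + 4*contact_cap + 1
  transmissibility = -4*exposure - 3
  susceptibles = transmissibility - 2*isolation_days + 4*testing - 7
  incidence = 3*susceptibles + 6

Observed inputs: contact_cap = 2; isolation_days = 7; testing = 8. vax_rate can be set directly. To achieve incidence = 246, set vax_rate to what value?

Substituting into the exposure equation gives exposure = -3*vax_rate + 9.
transmissibility becomes 12*vax_rate - 39.
susceptibles becomes 12*vax_rate - 28.
Substituting into the incidence equation gives incidence = 36*vax_rate - 78.
Solve 36*vax_rate - 78 = 246: vax_rate = (246 + 78) / 36 = 9.

vax_rate = 9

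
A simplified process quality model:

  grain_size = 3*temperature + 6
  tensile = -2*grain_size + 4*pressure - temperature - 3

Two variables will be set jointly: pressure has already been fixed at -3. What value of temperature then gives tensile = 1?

temperature = -4

With pressure held at -3:
Substituting into the tensile equation gives tensile = -7*temperature - 27.
Solve -7*temperature - 27 = 1: temperature = (1 + 27) / -7 = -4.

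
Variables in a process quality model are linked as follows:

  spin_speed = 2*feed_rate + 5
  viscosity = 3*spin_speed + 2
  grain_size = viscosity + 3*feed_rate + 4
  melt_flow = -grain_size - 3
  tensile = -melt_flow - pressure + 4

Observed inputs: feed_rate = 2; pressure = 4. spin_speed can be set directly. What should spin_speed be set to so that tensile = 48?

spin_speed = 11

Intervening on spin_speed fixes its value directly, overriding its dependence on feed_rate.
Substituting into the grain_size equation gives grain_size = 3*spin_speed + 12.
So melt_flow = -3*spin_speed - 15.
Substituting into the tensile equation gives tensile = 3*spin_speed + 15.
Solve 3*spin_speed + 15 = 48: spin_speed = (48 - 15) / 3 = 11.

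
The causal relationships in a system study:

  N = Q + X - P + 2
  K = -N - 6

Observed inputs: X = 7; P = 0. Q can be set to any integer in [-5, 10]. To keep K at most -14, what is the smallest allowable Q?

Q = -1

Substituting into the N equation gives N = Q + 9.
K becomes -Q - 15.
Require -Q - 15 ≤ -14, so Q ≥ -1.
The smallest integer in [-5, 10] satisfying this is -1.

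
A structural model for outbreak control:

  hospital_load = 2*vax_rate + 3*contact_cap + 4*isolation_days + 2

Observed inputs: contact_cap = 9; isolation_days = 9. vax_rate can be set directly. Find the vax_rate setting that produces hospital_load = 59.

vax_rate = -3

Substituting into the hospital_load equation gives hospital_load = 2*vax_rate + 65.
Solve 2*vax_rate + 65 = 59: vax_rate = (59 - 65) / 2 = -3.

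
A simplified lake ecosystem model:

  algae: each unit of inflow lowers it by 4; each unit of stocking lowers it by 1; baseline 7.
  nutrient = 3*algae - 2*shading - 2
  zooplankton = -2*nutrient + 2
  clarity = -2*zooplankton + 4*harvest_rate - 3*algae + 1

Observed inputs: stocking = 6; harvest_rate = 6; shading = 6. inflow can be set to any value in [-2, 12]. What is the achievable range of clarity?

Substituting into the algae equation gives algae = -4*inflow + 1.
Substituting into the nutrient equation gives nutrient = -12*inflow - 11.
This gives zooplankton = 24*inflow + 24.
clarity becomes -36*inflow - 26.
Linear in inflow, so extremes are at the endpoints: inflow = -2 gives clarity = 46; inflow = 12 gives clarity = -458.

-458 to 46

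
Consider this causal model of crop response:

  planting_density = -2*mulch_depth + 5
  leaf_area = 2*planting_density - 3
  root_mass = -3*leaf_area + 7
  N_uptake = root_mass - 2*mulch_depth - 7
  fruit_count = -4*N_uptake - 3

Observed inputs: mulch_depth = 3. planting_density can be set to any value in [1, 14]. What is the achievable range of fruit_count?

9 to 321

Intervening on planting_density fixes its value directly, overriding its dependence on mulch_depth.
Substituting into the root_mass equation gives root_mass = -6*planting_density + 16.
Substituting into the N_uptake equation gives N_uptake = -6*planting_density + 3.
fruit_count becomes 24*planting_density - 15.
Linear in planting_density, so extremes are at the endpoints: planting_density = 1 gives fruit_count = 9; planting_density = 14 gives fruit_count = 321.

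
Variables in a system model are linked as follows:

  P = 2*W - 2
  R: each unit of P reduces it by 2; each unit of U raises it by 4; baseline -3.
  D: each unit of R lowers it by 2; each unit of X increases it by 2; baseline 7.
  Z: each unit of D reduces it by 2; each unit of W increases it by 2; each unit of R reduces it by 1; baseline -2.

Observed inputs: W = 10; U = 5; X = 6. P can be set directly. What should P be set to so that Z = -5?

P = 6

Intervening on P fixes its value directly, overriding its dependence on W.
Substituting into the R equation gives R = -2*P + 17.
So D = 4*P - 15.
Substituting into the Z equation gives Z = -6*P + 31.
Solve -6*P + 31 = -5: P = (-5 - 31) / -6 = 6.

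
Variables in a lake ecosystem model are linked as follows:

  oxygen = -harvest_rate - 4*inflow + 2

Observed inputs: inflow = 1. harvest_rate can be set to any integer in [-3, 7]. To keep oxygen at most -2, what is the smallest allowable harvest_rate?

Substituting into the oxygen equation gives oxygen = -harvest_rate - 2.
Require -harvest_rate - 2 ≤ -2, so harvest_rate ≥ 0.
The smallest integer in [-3, 7] satisfying this is 0.

harvest_rate = 0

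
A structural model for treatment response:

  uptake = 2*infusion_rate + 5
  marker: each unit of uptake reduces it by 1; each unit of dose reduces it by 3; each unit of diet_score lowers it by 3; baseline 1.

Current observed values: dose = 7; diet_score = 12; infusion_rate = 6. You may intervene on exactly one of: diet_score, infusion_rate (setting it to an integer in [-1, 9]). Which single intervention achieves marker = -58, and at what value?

Intervening on diet_score: with other inputs at their observed values, marker = -3*diet_score - 37. Solving for -58 gives diet_score = 7, within [-1, 9].
Intervening on infusion_rate: marker = -2*infusion_rate - 61. Reaching -58 requires infusion_rate = -3/2, not an integer.

set diet_score = 7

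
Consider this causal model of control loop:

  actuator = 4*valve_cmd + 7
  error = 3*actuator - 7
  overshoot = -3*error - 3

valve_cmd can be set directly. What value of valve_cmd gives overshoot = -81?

Substituting into the error equation gives error = 12*valve_cmd + 14.
So overshoot = -36*valve_cmd - 45.
Solve -36*valve_cmd - 45 = -81: valve_cmd = (-81 + 45) / -36 = 1.

valve_cmd = 1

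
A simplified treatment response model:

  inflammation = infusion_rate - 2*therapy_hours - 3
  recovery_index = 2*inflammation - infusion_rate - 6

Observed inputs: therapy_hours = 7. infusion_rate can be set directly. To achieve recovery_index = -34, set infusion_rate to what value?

infusion_rate = 6

Substituting into the inflammation equation gives inflammation = infusion_rate - 17.
Substituting into the recovery_index equation gives recovery_index = infusion_rate - 40.
Solve infusion_rate - 40 = -34: infusion_rate = (-34 + 40) / 1 = 6.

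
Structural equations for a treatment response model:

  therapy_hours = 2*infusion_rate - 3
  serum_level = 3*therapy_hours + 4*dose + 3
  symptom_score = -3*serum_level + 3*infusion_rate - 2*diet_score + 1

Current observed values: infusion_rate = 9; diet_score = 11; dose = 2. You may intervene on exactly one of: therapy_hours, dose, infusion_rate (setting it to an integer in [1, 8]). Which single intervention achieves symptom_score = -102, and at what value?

set infusion_rate = 5

Intervening on therapy_hours: symptom_score = -9*therapy_hours - 27. Reaching -102 requires therapy_hours = 25/3, not an integer.
Intervening on dose: symptom_score = -12*dose - 138. Reaching -102 requires dose = -3, outside [1, 8].
Intervening on infusion_rate: with other inputs at their observed values, symptom_score = -15*infusion_rate - 27. Solving for -102 gives infusion_rate = 5, within [1, 8].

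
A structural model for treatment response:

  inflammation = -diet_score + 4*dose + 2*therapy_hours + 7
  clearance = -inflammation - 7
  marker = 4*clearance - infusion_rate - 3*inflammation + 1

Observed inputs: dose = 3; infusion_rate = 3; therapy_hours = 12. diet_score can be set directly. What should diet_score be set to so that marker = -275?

diet_score = 8

Substituting into the inflammation equation gives inflammation = -diet_score + 43.
clearance becomes diet_score - 50.
This gives marker = 7*diet_score - 331.
Solve 7*diet_score - 331 = -275: diet_score = (-275 + 331) / 7 = 8.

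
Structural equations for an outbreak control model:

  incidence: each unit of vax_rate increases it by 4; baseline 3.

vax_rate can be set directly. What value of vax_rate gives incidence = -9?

vax_rate = -3

Solve 4*vax_rate + 3 = -9: vax_rate = (-9 - 3) / 4 = -3.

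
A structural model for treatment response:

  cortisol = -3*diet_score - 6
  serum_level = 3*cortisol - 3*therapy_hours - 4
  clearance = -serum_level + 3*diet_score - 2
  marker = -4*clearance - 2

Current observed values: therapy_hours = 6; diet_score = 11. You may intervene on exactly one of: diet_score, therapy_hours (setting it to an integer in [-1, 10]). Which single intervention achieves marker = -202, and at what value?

set diet_score = 1

Intervening on diet_score: with other inputs at their observed values, marker = -48*diet_score - 154. Solving for -202 gives diet_score = 1, within [-1, 10].
Intervening on therapy_hours: marker = -12*therapy_hours - 610. Reaching -202 requires therapy_hours = -34, outside [-1, 10].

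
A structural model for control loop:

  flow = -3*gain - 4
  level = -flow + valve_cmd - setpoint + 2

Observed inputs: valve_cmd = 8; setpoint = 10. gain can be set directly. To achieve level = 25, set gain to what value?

gain = 7

Substituting into the level equation gives level = 3*gain + 4.
Solve 3*gain + 4 = 25: gain = (25 - 4) / 3 = 7.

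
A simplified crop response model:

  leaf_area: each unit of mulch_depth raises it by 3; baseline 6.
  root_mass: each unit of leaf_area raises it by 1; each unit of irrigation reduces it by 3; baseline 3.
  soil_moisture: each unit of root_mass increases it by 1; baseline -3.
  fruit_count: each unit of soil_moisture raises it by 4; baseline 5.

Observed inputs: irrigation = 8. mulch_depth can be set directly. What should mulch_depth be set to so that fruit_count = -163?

mulch_depth = -8

Substituting into the root_mass equation gives root_mass = 3*mulch_depth - 15.
soil_moisture becomes 3*mulch_depth - 18.
fruit_count becomes 12*mulch_depth - 67.
Solve 12*mulch_depth - 67 = -163: mulch_depth = (-163 + 67) / 12 = -8.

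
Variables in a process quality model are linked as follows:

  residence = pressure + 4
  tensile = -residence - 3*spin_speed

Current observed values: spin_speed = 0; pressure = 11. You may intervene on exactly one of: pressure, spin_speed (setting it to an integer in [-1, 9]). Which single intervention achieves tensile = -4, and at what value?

set pressure = 0

Intervening on pressure: with other inputs at their observed values, tensile = -pressure - 4. Solving for -4 gives pressure = 0, within [-1, 9].
Intervening on spin_speed: tensile = -3*spin_speed - 15. Reaching -4 requires spin_speed = -11/3, not an integer.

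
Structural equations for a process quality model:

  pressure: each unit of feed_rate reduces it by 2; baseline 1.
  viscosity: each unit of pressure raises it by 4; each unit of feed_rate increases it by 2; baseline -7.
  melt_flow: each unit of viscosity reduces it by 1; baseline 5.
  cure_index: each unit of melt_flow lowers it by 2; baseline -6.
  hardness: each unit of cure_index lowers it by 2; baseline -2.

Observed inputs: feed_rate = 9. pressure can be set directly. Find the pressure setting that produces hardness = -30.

pressure = 1

Intervening on pressure fixes its value directly, overriding its dependence on feed_rate.
Substituting into the viscosity equation gives viscosity = 4*pressure + 11.
Substituting into the melt_flow equation gives melt_flow = -4*pressure - 6.
Substituting into the cure_index equation gives cure_index = 8*pressure + 6.
Substituting into the hardness equation gives hardness = -16*pressure - 14.
Solve -16*pressure - 14 = -30: pressure = (-30 + 14) / -16 = 1.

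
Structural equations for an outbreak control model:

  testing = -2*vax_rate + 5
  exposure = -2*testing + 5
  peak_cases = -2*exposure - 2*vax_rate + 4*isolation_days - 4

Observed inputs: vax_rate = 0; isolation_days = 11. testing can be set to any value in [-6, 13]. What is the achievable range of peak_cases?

6 to 82

Intervening on testing fixes its value directly, overriding its dependence on vax_rate.
Substituting into the peak_cases equation gives peak_cases = 4*testing + 30.
Linear in testing, so extremes are at the endpoints: testing = -6 gives peak_cases = 6; testing = 13 gives peak_cases = 82.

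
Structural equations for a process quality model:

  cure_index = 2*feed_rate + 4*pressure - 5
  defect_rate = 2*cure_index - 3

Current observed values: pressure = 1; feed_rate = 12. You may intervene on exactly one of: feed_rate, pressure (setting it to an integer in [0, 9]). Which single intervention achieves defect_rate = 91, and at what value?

set pressure = 7

Intervening on feed_rate: defect_rate = 4*feed_rate - 5. Reaching 91 requires feed_rate = 24, outside [0, 9].
Intervening on pressure: with other inputs at their observed values, defect_rate = 8*pressure + 35. Solving for 91 gives pressure = 7, within [0, 9].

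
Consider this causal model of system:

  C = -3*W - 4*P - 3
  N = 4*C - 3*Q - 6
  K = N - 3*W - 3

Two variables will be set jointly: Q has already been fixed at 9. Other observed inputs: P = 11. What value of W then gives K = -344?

W = 8

With Q held at 9:
Substituting into the C equation gives C = -3*W - 47.
This gives N = -12*W - 221.
Substituting into the K equation gives K = -15*W - 224.
Solve -15*W - 224 = -344: W = (-344 + 224) / -15 = 8.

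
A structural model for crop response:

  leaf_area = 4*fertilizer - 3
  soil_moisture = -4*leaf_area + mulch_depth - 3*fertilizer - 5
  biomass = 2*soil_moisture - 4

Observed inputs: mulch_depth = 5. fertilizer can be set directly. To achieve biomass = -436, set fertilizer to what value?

Substituting into the soil_moisture equation gives soil_moisture = -19*fertilizer + 12.
So biomass = -38*fertilizer + 20.
Solve -38*fertilizer + 20 = -436: fertilizer = (-436 - 20) / -38 = 12.

fertilizer = 12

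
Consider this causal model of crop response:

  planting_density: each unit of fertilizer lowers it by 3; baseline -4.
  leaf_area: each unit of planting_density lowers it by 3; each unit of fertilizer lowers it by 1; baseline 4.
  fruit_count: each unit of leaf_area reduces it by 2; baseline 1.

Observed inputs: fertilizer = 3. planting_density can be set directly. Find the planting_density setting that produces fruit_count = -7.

planting_density = -1

Intervening on planting_density fixes its value directly, overriding its dependence on fertilizer.
Substituting into the leaf_area equation gives leaf_area = -3*planting_density + 1.
This gives fruit_count = 6*planting_density - 1.
Solve 6*planting_density - 1 = -7: planting_density = (-7 + 1) / 6 = -1.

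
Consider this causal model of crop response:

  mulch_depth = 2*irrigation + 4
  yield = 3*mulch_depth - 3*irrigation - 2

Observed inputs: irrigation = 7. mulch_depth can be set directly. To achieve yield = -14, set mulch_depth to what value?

Intervening on mulch_depth fixes its value directly, overriding its dependence on irrigation.
Substituting into the yield equation gives yield = 3*mulch_depth - 23.
Solve 3*mulch_depth - 23 = -14: mulch_depth = (-14 + 23) / 3 = 3.

mulch_depth = 3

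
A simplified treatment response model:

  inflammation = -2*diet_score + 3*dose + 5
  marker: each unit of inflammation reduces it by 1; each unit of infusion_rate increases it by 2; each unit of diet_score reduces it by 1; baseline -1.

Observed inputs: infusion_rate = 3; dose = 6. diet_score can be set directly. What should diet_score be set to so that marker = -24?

diet_score = -6

Substituting into the inflammation equation gives inflammation = -2*diet_score + 23.
This gives marker = diet_score - 18.
Solve diet_score - 18 = -24: diet_score = (-24 + 18) / 1 = -6.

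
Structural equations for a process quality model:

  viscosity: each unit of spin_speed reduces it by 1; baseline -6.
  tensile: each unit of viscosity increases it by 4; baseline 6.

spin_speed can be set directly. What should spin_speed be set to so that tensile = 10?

spin_speed = -7

Substituting into the tensile equation gives tensile = -4*spin_speed - 18.
Solve -4*spin_speed - 18 = 10: spin_speed = (10 + 18) / -4 = -7.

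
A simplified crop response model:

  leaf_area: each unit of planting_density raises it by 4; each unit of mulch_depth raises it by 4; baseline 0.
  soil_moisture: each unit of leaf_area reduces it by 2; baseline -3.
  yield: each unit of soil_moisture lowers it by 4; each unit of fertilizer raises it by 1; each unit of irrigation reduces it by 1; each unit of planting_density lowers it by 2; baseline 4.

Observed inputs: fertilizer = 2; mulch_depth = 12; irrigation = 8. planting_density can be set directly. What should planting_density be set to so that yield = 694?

planting_density = 10

Substituting into the leaf_area equation gives leaf_area = 4*planting_density + 48.
So soil_moisture = -8*planting_density - 99.
Substituting into the yield equation gives yield = 30*planting_density + 394.
Solve 30*planting_density + 394 = 694: planting_density = (694 - 394) / 30 = 10.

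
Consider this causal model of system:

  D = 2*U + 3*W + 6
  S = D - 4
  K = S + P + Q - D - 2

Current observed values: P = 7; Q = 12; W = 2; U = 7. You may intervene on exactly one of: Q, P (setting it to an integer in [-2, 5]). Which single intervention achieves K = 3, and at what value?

set Q = 2

Intervening on Q: with other inputs at their observed values, K = Q + 1. Solving for 3 gives Q = 2, within [-2, 5].
Intervening on P: K = P + 6. Reaching 3 requires P = -3, outside [-2, 5].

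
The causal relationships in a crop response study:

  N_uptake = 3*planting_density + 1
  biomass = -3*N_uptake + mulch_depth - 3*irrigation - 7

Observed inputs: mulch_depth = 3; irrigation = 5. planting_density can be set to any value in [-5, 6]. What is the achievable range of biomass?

-76 to 23

Substituting into the biomass equation gives biomass = -9*planting_density - 22.
Linear in planting_density, so extremes are at the endpoints: planting_density = -5 gives biomass = 23; planting_density = 6 gives biomass = -76.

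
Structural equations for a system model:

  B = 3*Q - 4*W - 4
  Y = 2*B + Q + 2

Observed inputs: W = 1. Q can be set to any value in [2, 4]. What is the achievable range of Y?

Substituting into the B equation gives B = 3*Q - 8.
Y becomes 7*Q - 14.
Linear in Q, so extremes are at the endpoints: Q = 2 gives Y = 0; Q = 4 gives Y = 14.

0 to 14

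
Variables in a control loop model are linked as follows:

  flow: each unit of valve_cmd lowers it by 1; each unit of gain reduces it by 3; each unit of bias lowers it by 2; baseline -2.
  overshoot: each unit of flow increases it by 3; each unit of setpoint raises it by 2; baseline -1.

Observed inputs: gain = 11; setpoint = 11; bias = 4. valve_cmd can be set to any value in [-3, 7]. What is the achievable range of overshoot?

-129 to -99

Substituting into the flow equation gives flow = -valve_cmd - 43.
This gives overshoot = -3*valve_cmd - 108.
Linear in valve_cmd, so extremes are at the endpoints: valve_cmd = -3 gives overshoot = -99; valve_cmd = 7 gives overshoot = -129.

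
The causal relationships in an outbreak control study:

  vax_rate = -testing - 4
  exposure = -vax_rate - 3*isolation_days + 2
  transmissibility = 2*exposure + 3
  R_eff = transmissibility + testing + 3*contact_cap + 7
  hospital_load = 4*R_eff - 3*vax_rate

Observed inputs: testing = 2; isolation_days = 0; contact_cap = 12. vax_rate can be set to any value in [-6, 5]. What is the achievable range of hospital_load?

Intervening on vax_rate fixes its value directly, overriding its dependence on testing.
Substituting into the exposure equation gives exposure = -vax_rate + 2.
Substituting into the transmissibility equation gives transmissibility = -2*vax_rate + 7.
So R_eff = -2*vax_rate + 52.
This gives hospital_load = -11*vax_rate + 208.
Linear in vax_rate, so extremes are at the endpoints: vax_rate = -6 gives hospital_load = 274; vax_rate = 5 gives hospital_load = 153.

153 to 274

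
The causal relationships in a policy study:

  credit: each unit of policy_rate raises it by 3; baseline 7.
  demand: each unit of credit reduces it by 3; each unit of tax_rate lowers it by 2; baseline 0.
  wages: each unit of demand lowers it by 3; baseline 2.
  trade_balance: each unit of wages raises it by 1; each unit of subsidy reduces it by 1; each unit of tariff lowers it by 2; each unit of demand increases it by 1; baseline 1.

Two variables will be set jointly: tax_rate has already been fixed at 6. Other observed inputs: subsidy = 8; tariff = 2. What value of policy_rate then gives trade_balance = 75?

With tax_rate held at 6:
Substituting into the demand equation gives demand = -9*policy_rate - 33.
wages becomes 27*policy_rate + 101.
So trade_balance = 18*policy_rate + 57.
Solve 18*policy_rate + 57 = 75: policy_rate = (75 - 57) / 18 = 1.

policy_rate = 1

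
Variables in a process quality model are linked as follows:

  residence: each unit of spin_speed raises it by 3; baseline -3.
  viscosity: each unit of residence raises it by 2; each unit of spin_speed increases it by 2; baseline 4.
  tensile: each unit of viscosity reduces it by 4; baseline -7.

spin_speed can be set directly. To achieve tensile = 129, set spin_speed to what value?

spin_speed = -4

Substituting into the viscosity equation gives viscosity = 8*spin_speed - 2.
tensile becomes -32*spin_speed + 1.
Solve -32*spin_speed + 1 = 129: spin_speed = (129 - 1) / -32 = -4.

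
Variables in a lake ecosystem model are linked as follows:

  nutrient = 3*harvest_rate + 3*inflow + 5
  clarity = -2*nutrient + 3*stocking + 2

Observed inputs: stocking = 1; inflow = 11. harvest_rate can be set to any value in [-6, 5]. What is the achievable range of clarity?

Substituting into the nutrient equation gives nutrient = 3*harvest_rate + 38.
clarity becomes -6*harvest_rate - 71.
Linear in harvest_rate, so extremes are at the endpoints: harvest_rate = -6 gives clarity = -35; harvest_rate = 5 gives clarity = -101.

-101 to -35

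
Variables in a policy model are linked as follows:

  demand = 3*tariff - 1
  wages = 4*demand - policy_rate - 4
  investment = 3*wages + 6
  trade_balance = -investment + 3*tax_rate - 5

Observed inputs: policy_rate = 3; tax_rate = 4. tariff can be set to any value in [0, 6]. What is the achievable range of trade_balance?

-182 to 34

Substituting into the wages equation gives wages = 12*tariff - 11.
This gives investment = 36*tariff - 27.
Substituting into the trade_balance equation gives trade_balance = -36*tariff + 34.
Linear in tariff, so extremes are at the endpoints: tariff = 0 gives trade_balance = 34; tariff = 6 gives trade_balance = -182.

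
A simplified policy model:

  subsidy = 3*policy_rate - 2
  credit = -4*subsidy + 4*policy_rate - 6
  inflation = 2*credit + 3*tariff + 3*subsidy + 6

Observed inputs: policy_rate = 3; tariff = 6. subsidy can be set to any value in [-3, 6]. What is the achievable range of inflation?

6 to 51

Intervening on subsidy fixes its value directly, overriding its dependence on policy_rate.
Substituting into the credit equation gives credit = -4*subsidy + 6.
This gives inflation = -5*subsidy + 36.
Linear in subsidy, so extremes are at the endpoints: subsidy = -3 gives inflation = 51; subsidy = 6 gives inflation = 6.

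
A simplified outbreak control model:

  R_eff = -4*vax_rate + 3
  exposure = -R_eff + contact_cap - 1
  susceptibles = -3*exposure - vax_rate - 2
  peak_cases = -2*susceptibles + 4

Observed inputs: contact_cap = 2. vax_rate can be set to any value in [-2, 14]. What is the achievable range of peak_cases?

Substituting into the exposure equation gives exposure = 4*vax_rate - 2.
Substituting into the susceptibles equation gives susceptibles = -13*vax_rate + 4.
Substituting into the peak_cases equation gives peak_cases = 26*vax_rate - 4.
Linear in vax_rate, so extremes are at the endpoints: vax_rate = -2 gives peak_cases = -56; vax_rate = 14 gives peak_cases = 360.

-56 to 360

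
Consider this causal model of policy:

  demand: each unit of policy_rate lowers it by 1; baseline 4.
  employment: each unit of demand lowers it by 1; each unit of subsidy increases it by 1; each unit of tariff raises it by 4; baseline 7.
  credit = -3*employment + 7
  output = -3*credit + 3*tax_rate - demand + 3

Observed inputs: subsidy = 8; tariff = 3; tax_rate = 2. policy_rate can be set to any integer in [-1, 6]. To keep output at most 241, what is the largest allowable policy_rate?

Substituting into the employment equation gives employment = policy_rate + 23.
So credit = -3*policy_rate - 62.
output becomes 10*policy_rate + 191.
Require 10*policy_rate + 191 ≤ 241, so policy_rate ≤ 5.
The largest integer in [-1, 6] satisfying this is 5.

policy_rate = 5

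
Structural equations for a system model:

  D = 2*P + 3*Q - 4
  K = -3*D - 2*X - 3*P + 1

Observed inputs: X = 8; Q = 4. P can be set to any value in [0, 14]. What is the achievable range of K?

-165 to -39

Substituting into the D equation gives D = 2*P + 8.
This gives K = -9*P - 39.
Linear in P, so extremes are at the endpoints: P = 0 gives K = -39; P = 14 gives K = -165.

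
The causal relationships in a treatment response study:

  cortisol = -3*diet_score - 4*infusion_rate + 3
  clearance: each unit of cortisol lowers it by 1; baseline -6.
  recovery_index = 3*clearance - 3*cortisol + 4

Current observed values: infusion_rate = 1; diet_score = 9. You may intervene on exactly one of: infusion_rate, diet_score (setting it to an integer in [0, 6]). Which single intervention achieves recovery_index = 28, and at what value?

set diet_score = 2

Intervening on infusion_rate: recovery_index = 24*infusion_rate + 130. Reaching 28 requires infusion_rate = -17/4, not an integer.
Intervening on diet_score: with other inputs at their observed values, recovery_index = 18*diet_score - 8. Solving for 28 gives diet_score = 2, within [0, 6].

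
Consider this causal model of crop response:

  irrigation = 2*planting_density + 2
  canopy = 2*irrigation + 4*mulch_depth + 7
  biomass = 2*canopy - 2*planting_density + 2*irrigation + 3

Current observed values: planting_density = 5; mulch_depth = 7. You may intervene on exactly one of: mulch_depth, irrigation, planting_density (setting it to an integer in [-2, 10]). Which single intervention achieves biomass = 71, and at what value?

set mulch_depth = -1

Intervening on mulch_depth: with other inputs at their observed values, biomass = 8*mulch_depth + 79. Solving for 71 gives mulch_depth = -1, within [-2, 10].
Intervening on irrigation: biomass = 6*irrigation + 63. Reaching 71 requires irrigation = 4/3, not an integer.
Intervening on planting_density: biomass = 10*planting_density + 85. Reaching 71 requires planting_density = -7/5, not an integer.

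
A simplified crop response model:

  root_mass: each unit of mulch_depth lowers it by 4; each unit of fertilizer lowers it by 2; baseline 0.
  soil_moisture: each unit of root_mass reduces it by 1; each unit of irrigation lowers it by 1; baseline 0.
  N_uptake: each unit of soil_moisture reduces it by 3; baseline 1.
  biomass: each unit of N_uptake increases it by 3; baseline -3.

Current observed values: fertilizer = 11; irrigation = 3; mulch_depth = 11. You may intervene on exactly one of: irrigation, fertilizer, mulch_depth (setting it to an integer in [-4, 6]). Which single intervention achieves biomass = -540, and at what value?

set irrigation = 6

Intervening on irrigation: with other inputs at their observed values, biomass = 9*irrigation - 594. Solving for -540 gives irrigation = 6, within [-4, 6].
Intervening on fertilizer: biomass = -18*fertilizer - 369. Reaching -540 requires fertilizer = 19/2, not an integer.
Intervening on mulch_depth: biomass = -36*mulch_depth - 171. Reaching -540 requires mulch_depth = 41/4, not an integer.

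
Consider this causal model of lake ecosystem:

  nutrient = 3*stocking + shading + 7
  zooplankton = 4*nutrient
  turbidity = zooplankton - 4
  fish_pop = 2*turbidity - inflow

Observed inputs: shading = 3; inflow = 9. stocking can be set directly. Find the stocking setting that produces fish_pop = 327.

Substituting into the nutrient equation gives nutrient = 3*stocking + 10.
So zooplankton = 12*stocking + 40.
So turbidity = 12*stocking + 36.
So fish_pop = 24*stocking + 63.
Solve 24*stocking + 63 = 327: stocking = (327 - 63) / 24 = 11.

stocking = 11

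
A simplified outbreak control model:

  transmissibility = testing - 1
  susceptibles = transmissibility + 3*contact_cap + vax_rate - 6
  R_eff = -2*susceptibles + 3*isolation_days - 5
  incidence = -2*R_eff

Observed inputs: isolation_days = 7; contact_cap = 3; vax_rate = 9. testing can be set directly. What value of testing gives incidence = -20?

Substituting into the susceptibles equation gives susceptibles = testing + 11.
R_eff becomes -2*testing - 6.
Substituting into the incidence equation gives incidence = 4*testing + 12.
Solve 4*testing + 12 = -20: testing = (-20 - 12) / 4 = -8.

testing = -8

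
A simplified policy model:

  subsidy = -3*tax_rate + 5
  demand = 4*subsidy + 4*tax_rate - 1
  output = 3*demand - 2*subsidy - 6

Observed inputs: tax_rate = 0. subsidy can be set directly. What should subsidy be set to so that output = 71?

Intervening on subsidy fixes its value directly, overriding its dependence on tax_rate.
Substituting into the demand equation gives demand = 4*subsidy - 1.
Substituting into the output equation gives output = 10*subsidy - 9.
Solve 10*subsidy - 9 = 71: subsidy = (71 + 9) / 10 = 8.

subsidy = 8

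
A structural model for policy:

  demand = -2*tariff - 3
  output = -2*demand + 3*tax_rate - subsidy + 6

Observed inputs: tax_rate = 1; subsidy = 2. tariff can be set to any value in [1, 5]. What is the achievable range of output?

Substituting into the output equation gives output = 4*tariff + 13.
Linear in tariff, so extremes are at the endpoints: tariff = 1 gives output = 17; tariff = 5 gives output = 33.

17 to 33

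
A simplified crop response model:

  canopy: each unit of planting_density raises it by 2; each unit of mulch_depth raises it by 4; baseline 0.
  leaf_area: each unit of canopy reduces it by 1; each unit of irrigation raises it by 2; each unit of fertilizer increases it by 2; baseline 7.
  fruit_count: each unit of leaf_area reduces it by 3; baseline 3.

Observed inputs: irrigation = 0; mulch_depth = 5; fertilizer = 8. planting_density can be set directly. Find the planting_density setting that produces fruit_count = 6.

planting_density = 2

Substituting into the canopy equation gives canopy = 2*planting_density + 20.
Substituting into the leaf_area equation gives leaf_area = -2*planting_density + 3.
Substituting into the fruit_count equation gives fruit_count = 6*planting_density - 6.
Solve 6*planting_density - 6 = 6: planting_density = (6 + 6) / 6 = 2.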